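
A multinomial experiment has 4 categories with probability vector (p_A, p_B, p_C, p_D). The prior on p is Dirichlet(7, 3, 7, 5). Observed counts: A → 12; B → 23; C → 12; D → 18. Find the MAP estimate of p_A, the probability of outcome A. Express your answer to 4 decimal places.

MAP estimate of p_A = 0.2169

The posterior is Dirichlet(αᵢ + nᵢ) = Dirichlet(19, 26, 19, 23).
For a Dirichlet(a₁,…,a_K) with all aᵢ > 1, the mode has j-th component (aⱼ − 1)/(Σaᵢ − K).
Here Σaᵢ = 87 and K = 4, so p_A = (19 − 1)/(87 − 4) = 18/83 ≈ 0.2169.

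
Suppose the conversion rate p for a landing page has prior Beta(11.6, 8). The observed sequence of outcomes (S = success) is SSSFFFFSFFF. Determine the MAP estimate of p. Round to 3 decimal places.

Prior: Beta(11.6, 8).
Data: 4 successes in 11 trials (from the sequence). The binomial likelihood contributes p^4(1−p)^7, so the posterior is Beta(11.6+4, 8+7) = Beta(15.6, 15).
For Beta(a, b) with a, b > 1 the mode is (a−1)/(a+b−2) = 14.6/28.6 ≈ 0.510.

p̂_MAP = 0.510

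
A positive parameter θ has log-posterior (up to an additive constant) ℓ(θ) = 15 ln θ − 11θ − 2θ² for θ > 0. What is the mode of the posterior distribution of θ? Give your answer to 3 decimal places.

θ̂_MAP = 1.000

ℓ'(θ) = 15/θ − 11 − 4θ. Setting this to zero and multiplying by θ: 4θ² + 11θ − 15 = 0.
θ = (−11 + √(11² + 4·4·15)) / (2·4) = (−11 + √361) / 8 = (−11 + 19)/8 = 1.
ℓ''(θ) = −15/θ² − 4 < 0, confirming a maximum.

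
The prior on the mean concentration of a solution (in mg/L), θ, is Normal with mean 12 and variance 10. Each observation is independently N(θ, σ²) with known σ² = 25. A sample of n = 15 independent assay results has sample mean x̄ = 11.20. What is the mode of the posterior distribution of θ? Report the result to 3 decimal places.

n = 15, x̄ = 11.20.
For a Normal prior and Normal likelihood with known variance, the posterior is Normal; its mode equals its mean, the precision-weighted average.
Prior precision 1/σ₀² = 1/10 = 0.1; data precision n/σ² = 15/25 = 0.6.
θ̂ = (0.1·12 + 0.6·11.2) / (0.1 + 0.6) = 7.92/0.7 = 396/35 ≈ 11.314.

θ̂_MAP = 11.314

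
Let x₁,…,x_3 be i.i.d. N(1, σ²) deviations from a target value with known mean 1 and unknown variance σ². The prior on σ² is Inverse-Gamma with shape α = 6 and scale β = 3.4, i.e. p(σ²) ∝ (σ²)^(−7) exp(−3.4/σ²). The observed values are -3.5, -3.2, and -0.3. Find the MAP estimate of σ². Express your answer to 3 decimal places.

σ̂²_MAP = 2.728

Sum of squared deviations about the known mean: SS = (-3.5−1)² + (-3.2−1)² + (-0.3−1)² = 39.58.
The Normal likelihood contributes (σ²)^(−n/2) exp(−SS/(2σ²)), so the posterior is Inverse-Gamma(α + n/2, β + SS/2) = Inverse-Gamma(7.5, 23.19).
The mode of Inverse-Gamma(a, b) is b/(a+1) = 23.19/8.5 ≈ 2.728.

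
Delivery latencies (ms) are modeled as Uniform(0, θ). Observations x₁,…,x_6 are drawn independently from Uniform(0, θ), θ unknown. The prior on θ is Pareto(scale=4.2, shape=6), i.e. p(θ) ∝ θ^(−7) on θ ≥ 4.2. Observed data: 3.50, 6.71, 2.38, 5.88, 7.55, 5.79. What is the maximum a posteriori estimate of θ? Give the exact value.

θ̂_MAP = 7.55

The Uniform(0, θ) likelihood is θ^(−n) for θ ≥ max(xᵢ), zero otherwise. Here max(xᵢ) = 7.55.
Posterior ∝ θ^(−7) · θ^(−6) = θ^(−13) on θ ≥ max(4.2, 7.55) = 7.55.
This density is strictly decreasing in θ, so the posterior mode lies at the lower boundary of the support.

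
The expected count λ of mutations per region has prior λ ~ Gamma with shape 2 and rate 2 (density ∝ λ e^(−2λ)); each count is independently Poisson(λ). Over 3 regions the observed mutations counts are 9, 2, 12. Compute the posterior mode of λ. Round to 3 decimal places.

Σxᵢ = 9+2+12 = 23, with n = 3.
Posterior ∝ λe^(−2λ) · λ^23e^(−3λ) = λ^24e^(−5λ), i.e. Gamma(shape=25, rate=5).
The mode of a Gamma(a, b) with a ≥ 1 (shape–rate) is (a−1)/b = 24/5 ≈ 4.800.

λ̂_MAP = 4.800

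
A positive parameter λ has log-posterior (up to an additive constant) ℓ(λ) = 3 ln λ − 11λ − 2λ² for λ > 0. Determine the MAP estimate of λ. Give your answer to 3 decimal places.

ℓ'(λ) = 3/λ − 11 − 4λ. Setting this to zero and multiplying by λ: 4λ² + 11λ − 3 = 0.
λ = (−11 + √(11² + 4·4·3)) / (2·4) = (−11 + √169) / 8 = (−11 + 13)/8 = 1/4.
ℓ''(λ) = −3/λ² − 4 < 0, confirming a maximum.

λ̂_MAP = 0.250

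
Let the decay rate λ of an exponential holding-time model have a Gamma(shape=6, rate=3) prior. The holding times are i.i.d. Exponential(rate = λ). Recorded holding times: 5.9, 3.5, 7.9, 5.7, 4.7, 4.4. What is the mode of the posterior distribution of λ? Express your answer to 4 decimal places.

λ̂_MAP = 0.3134

The Exponential(rate=λ) likelihood is ∝ λ^n e^(−λΣtᵢ). Here n = 6 and Σtᵢ = 5.9 + 3.5 + 7.9 + 5.7 + 4.7 + 4.4 = 32.1.
Posterior ∝ λ^5e^(−3λ) · λ^6e^(−32.1λ) = λ^11e^(−35.1λ), i.e. Gamma(12, 35.1).
Mode = (a−1)/b = 11/35.1 ≈ 0.3134.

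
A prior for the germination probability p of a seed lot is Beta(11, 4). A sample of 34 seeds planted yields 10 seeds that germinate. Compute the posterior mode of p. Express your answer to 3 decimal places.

Prior: Beta(11, 4).
Data: 10 successes in 34 trials. The binomial likelihood contributes p^10(1−p)^24, so the posterior is Beta(11+10, 4+24) = Beta(21, 28).
For Beta(a, b) with a, b > 1 the mode is (a−1)/(a+b−2) = 20/47 ≈ 0.426.

p̂_MAP = 0.426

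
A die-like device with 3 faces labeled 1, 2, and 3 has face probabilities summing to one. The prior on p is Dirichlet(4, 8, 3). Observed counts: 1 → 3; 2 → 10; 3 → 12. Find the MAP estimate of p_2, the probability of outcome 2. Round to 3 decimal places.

The posterior is Dirichlet(αᵢ + nᵢ) = Dirichlet(7, 18, 15).
For a Dirichlet(a₁,…,a_K) with all aᵢ > 1, the mode has j-th component (aⱼ − 1)/(Σaᵢ − K).
Here Σaᵢ = 40 and K = 3, so p_2 = (18 − 1)/(40 − 3) = 17/37 ≈ 0.459.

MAP estimate: 0.459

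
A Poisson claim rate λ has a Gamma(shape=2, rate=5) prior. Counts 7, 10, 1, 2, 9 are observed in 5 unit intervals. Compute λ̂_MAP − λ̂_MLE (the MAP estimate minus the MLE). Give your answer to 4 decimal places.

MAP − MLE = -2.8000

Σxᵢ = 29. Posterior is Gamma(31, 10); MAP = (31−1)/10 = 30/10 ≈ 3.00000.
MLE = x̄ = 29/5 ≈ 5.80000.
Difference = 30/10 − 29/5 = -14/5 ≈ -2.8000.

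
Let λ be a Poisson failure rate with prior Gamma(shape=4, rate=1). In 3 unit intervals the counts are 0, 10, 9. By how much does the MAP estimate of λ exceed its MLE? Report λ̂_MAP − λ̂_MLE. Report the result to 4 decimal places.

Σxᵢ = 19. Posterior is Gamma(23, 4); MAP = (23−1)/4 = 22/4 ≈ 5.50000.
MLE = x̄ = 19/3 ≈ 6.33333.
Difference = 22/4 − 19/3 = -5/6 ≈ -0.8333.

MAP − MLE = -0.8333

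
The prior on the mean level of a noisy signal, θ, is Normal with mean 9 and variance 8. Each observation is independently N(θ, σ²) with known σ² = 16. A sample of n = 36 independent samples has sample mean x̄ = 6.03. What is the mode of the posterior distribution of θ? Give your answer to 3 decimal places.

n = 36, x̄ = 6.03.
For a Normal prior and Normal likelihood with known variance, the posterior is Normal; its mode equals its mean, the precision-weighted average.
Prior precision 1/σ₀² = 1/8 = 0.125; data precision n/σ² = 36/16 = 2.25.
θ̂ = (0.125·9 + 2.25·6.03) / (0.125 + 2.25) = 14.6925/2.375 = 5877/950 ≈ 6.186.

θ̂_MAP = 6.186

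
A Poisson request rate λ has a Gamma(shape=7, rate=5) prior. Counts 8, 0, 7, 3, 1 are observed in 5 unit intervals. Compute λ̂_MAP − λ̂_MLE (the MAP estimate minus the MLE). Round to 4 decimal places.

Σxᵢ = 19. Posterior is Gamma(26, 10); MAP = (26−1)/10 = 25/10 ≈ 2.50000.
MLE = x̄ = 19/5 ≈ 3.80000.
Difference = 25/10 − 19/5 = -13/10 ≈ -1.3000.

MAP − MLE = -1.3000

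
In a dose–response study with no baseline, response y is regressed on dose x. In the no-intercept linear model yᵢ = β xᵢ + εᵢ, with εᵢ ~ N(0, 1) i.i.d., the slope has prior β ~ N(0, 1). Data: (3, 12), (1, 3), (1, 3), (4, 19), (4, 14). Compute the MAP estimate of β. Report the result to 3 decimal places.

β̂_MAP = 3.955

log p(β | y) = −Σ(yᵢ − βxᵢ)²/(2·1) − β²/(2·1) + const.
Setting the derivative to zero: Σxᵢ(yᵢ − βxᵢ)/1 − β/1 = 0, so β = Σxᵢyᵢ / (Σxᵢ² + σ²/τ²).
Σxᵢyᵢ = 3·12 + 1·3 + 1·3 + 4·19 + 4·14 = 174; Σxᵢ² = 43; σ²/τ² = 1.
β̂_MAP = 174 / (43 + 1) = 174/44 ≈ 3.955.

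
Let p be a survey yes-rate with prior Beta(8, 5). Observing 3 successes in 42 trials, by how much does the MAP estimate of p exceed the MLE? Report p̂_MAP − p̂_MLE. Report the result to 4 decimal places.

MAP − MLE = 0.1173

Posterior is Beta(11, 44); MAP = (11−1)/(55−2) = 10/53 ≈ 0.18868.
MLE ignores the prior: p̂_MLE = k/n = 3/42 ≈ 0.07143.
Difference = 10/53 − 3/42 = 87/742 ≈ 0.1173.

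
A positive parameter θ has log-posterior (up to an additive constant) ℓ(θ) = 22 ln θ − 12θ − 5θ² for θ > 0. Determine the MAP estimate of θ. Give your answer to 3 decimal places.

θ̂_MAP = 1.000

ℓ'(θ) = 22/θ − 12 − 10θ. Setting this to zero and multiplying by θ: 10θ² + 12θ − 22 = 0.
θ = (−12 + √(12² + 4·10·22)) / (2·10) = (−12 + √1024) / 20 = (−12 + 32)/20 = 1.
ℓ''(θ) = −22/θ² − 10 < 0, confirming a maximum.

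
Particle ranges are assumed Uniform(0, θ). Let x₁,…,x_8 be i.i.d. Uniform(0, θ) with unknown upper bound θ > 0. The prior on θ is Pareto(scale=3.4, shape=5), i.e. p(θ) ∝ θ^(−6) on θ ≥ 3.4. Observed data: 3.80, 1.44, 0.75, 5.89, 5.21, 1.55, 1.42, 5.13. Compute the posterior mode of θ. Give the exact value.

The Uniform(0, θ) likelihood is θ^(−n) for θ ≥ max(xᵢ), zero otherwise. Here max(xᵢ) = 5.89.
Posterior ∝ θ^(−6) · θ^(−8) = θ^(−14) on θ ≥ max(3.4, 5.89) = 5.89.
This density is strictly decreasing in θ, so the posterior mode lies at the lower boundary of the support.

θ̂_MAP = 5.89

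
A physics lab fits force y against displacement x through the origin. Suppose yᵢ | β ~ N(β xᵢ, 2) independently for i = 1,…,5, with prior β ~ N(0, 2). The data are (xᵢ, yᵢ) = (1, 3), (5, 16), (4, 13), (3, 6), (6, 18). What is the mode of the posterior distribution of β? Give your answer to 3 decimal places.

log p(β | y) = −Σ(yᵢ − βxᵢ)²/(2·2) − β²/(2·2) + const.
Setting the derivative to zero: Σxᵢ(yᵢ − βxᵢ)/2 − β/2 = 0, so β = Σxᵢyᵢ / (Σxᵢ² + σ²/τ²).
Σxᵢyᵢ = 1·3 + 5·16 + 4·13 + 3·6 + 6·18 = 261; Σxᵢ² = 87; σ²/τ² = 1.
β̂_MAP = 261 / (87 + 1) = 261/88 ≈ 2.966.

β̂_MAP = 2.966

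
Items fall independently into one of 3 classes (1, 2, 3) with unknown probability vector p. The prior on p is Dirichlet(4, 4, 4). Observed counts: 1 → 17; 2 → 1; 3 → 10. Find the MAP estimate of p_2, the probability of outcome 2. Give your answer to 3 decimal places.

MAP estimate: 0.108

The posterior is Dirichlet(αᵢ + nᵢ) = Dirichlet(21, 5, 14).
For a Dirichlet(a₁,…,a_K) with all aᵢ > 1, the mode has j-th component (aⱼ − 1)/(Σaᵢ − K).
Here Σaᵢ = 40 and K = 3, so p_2 = (5 − 1)/(40 − 3) = 4/37 ≈ 0.108.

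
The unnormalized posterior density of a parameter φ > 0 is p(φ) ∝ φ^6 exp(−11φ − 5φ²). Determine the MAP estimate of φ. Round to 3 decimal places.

φ̂_MAP = 0.400

ℓ'(φ) = 6/φ − 11 − 10φ. Setting this to zero and multiplying by φ: 10φ² + 11φ − 6 = 0.
φ = (−11 + √(11² + 4·10·6)) / (2·10) = (−11 + √361) / 20 = (−11 + 19)/20 = 2/5.
ℓ''(φ) = −6/φ² − 10 < 0, confirming a maximum.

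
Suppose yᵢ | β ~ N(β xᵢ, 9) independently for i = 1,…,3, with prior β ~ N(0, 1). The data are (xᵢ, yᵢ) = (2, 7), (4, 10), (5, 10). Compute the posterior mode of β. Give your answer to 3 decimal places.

log p(β | y) = −Σ(yᵢ − βxᵢ)²/(2·9) − β²/(2·1) + const.
Setting the derivative to zero: Σxᵢ(yᵢ − βxᵢ)/9 − β/1 = 0, so β = Σxᵢyᵢ / (Σxᵢ² + σ²/τ²).
Σxᵢyᵢ = 2·7 + 4·10 + 5·10 = 104; Σxᵢ² = 45; σ²/τ² = 9.
β̂_MAP = 104 / (45 + 9) = 104/54 ≈ 1.926.

β̂_MAP = 1.926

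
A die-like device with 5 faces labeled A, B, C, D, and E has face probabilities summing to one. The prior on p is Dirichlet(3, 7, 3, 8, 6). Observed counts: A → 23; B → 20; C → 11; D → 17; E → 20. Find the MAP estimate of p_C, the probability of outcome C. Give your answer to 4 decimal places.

MAP estimate of p_C = 0.1150

The posterior is Dirichlet(αᵢ + nᵢ) = Dirichlet(26, 27, 14, 25, 26).
For a Dirichlet(a₁,…,a_K) with all aᵢ > 1, the mode has j-th component (aⱼ − 1)/(Σaᵢ − K).
Here Σaᵢ = 118 and K = 5, so p_C = (14 − 1)/(118 − 5) = 13/113 ≈ 0.1150.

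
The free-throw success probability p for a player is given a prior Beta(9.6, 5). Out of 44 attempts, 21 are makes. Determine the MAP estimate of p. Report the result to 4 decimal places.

Prior: Beta(9.6, 5).
Data: 21 successes in 44 trials. The binomial likelihood contributes p^21(1−p)^23, so the posterior is Beta(9.6+21, 5+23) = Beta(30.6, 28).
For Beta(a, b) with a, b > 1 the mode is (a−1)/(a+b−2) = 29.6/56.6 ≈ 0.5230.

p̂_MAP = 0.5230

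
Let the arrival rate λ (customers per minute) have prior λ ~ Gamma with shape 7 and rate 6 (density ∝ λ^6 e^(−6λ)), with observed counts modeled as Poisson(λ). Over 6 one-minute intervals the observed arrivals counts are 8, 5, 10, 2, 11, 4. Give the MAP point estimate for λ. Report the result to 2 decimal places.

λ̂_MAP = 3.83

Σxᵢ = 8+5+10+2+11+4 = 40, with n = 6.
Posterior ∝ λ^6e^(−6λ) · λ^40e^(−6λ) = λ^46e^(−12λ), i.e. Gamma(shape=47, rate=12).
The mode of a Gamma(a, b) with a ≥ 1 (shape–rate) is (a−1)/b = 46/12 ≈ 3.83.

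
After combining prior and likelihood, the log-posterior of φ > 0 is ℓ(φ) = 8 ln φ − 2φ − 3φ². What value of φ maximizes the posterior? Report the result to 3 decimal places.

φ̂_MAP = 1.000

ℓ'(φ) = 8/φ − 2 − 6φ. Setting this to zero and multiplying by φ: 6φ² + 2φ − 8 = 0.
φ = (−2 + √(2² + 4·6·8)) / (2·6) = (−2 + √196) / 12 = (−2 + 14)/12 = 1.
ℓ''(φ) = −8/φ² − 6 < 0, confirming a maximum.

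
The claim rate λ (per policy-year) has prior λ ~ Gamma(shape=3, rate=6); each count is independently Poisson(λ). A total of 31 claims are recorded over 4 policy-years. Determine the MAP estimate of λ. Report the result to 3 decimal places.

Σxᵢ = 31, n = 4.
Posterior ∝ λ^2e^(−6λ) · λ^31e^(−4λ) = λ^33e^(−10λ), i.e. Gamma(shape=34, rate=10).
The mode of a Gamma(a, b) with a ≥ 1 (shape–rate) is (a−1)/b = 33/10 ≈ 3.300.

λ̂_MAP = 3.300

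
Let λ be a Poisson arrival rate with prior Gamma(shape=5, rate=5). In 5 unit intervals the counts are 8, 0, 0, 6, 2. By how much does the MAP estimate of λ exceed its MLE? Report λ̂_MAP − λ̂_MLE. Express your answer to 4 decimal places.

Σxᵢ = 16. Posterior is Gamma(21, 10); MAP = (21−1)/10 = 20/10 ≈ 2.00000.
MLE = x̄ = 16/5 ≈ 3.20000.
Difference = 20/10 − 16/5 = -6/5 ≈ -1.2000.

MAP − MLE = -1.2000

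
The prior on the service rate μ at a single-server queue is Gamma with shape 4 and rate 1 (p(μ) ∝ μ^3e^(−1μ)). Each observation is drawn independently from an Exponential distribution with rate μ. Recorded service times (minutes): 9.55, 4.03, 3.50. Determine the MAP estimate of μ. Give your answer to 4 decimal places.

μ̂_MAP = 0.3319

The Exponential(rate=μ) likelihood is ∝ μ^n e^(−μΣtᵢ). Here n = 3 and Σtᵢ = 9.55 + 4.03 + 3.50 = 17.08.
Posterior ∝ μ^3e^(−1μ) · μ^3e^(−17.08μ) = μ^6e^(−18.08μ), i.e. Gamma(7, 18.08).
Mode = (a−1)/b = 6/18.08 ≈ 0.3319.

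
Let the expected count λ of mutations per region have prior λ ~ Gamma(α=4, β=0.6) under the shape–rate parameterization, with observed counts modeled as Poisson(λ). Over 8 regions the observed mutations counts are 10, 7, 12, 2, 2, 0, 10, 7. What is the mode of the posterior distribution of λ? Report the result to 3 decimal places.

Σxᵢ = 10+7+12+2+2+0+10+7 = 50, with n = 8.
Posterior ∝ λ^3e^(−0.6λ) · λ^50e^(−8λ) = λ^53e^(−8.6λ), i.e. Gamma(shape=54, rate=8.6).
The mode of a Gamma(a, b) with a ≥ 1 (shape–rate) is (a−1)/b = 53/8.6 ≈ 6.163.

λ̂_MAP = 6.163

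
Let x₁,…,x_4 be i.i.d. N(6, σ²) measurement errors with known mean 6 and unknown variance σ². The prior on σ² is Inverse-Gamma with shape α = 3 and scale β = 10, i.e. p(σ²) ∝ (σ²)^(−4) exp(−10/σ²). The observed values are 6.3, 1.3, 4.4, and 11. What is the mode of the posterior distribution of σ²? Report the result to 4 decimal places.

Sum of squared deviations about the known mean: SS = (6.3−6)² + (1.3−6)² + (4.4−6)² + (11−6)² = 49.74.
The Normal likelihood contributes (σ²)^(−n/2) exp(−SS/(2σ²)), so the posterior is Inverse-Gamma(α + n/2, β + SS/2) = Inverse-Gamma(5, 34.87).
The mode of Inverse-Gamma(a, b) is b/(a+1) = 34.87/6 ≈ 5.8117.

σ̂²_MAP = 5.8117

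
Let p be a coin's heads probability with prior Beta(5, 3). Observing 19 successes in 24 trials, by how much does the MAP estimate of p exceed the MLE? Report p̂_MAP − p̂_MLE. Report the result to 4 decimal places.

MAP − MLE = -0.0250

Posterior is Beta(24, 8); MAP = (24−1)/(32−2) = 23/30 ≈ 0.76667.
MLE ignores the prior: p̂_MLE = k/n = 19/24 ≈ 0.79167.
Difference = 23/30 − 19/24 = -1/40 ≈ -0.0250.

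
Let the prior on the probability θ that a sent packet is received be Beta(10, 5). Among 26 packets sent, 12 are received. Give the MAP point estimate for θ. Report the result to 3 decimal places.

Prior: Beta(10, 5).
Data: 12 successes in 26 trials. The binomial likelihood contributes θ^12(1−θ)^14, so the posterior is Beta(10+12, 5+14) = Beta(22, 19).
For Beta(a, b) with a, b > 1 the mode is (a−1)/(a+b−2) = 21/39 ≈ 0.538.

θ̂_MAP = 0.538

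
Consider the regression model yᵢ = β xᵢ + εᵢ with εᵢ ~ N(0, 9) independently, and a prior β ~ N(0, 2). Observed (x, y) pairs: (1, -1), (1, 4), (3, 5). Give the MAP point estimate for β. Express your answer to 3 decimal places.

β̂_MAP = 1.161

log p(β | y) = −Σ(yᵢ − βxᵢ)²/(2·9) − β²/(2·2) + const.
Setting the derivative to zero: Σxᵢ(yᵢ − βxᵢ)/9 − β/2 = 0, so β = Σxᵢyᵢ / (Σxᵢ² + σ²/τ²).
Σxᵢyᵢ = 1·(-1) + 1·4 + 3·5 = 18; Σxᵢ² = 11; σ²/τ² = 4.5.
β̂_MAP = 18 / (11 + 4.5) = 18/15.5 ≈ 1.161.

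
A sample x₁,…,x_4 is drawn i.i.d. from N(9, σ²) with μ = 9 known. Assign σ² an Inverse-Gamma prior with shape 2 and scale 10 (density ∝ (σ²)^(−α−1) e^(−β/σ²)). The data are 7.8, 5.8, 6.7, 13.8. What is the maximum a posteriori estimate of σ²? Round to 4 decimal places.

σ̂²_MAP = 6.0010

Sum of squared deviations about the known mean: SS = (7.8−9)² + (5.8−9)² + (6.7−9)² + (13.8−9)² = 40.01.
The Normal likelihood contributes (σ²)^(−n/2) exp(−SS/(2σ²)), so the posterior is Inverse-Gamma(α + n/2, β + SS/2) = Inverse-Gamma(4, 30.005).
The mode of Inverse-Gamma(a, b) is b/(a+1) = 30.005/5 ≈ 6.0010.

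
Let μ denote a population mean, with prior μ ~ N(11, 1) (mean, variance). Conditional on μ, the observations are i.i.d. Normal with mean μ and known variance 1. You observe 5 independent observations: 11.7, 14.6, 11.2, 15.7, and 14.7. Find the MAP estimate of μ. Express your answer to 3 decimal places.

μ̂_MAP = 13.150

n = 5; x̄ = (11.7 + 14.6 + 11.2 + 15.7 + 14.7)/5 = 67.9/5 = 13.58.
For a Normal prior and Normal likelihood with known variance, the posterior is Normal; its mode equals its mean, the precision-weighted average.
Prior precision 1/σ₀² = 1/1 = 1; data precision n/σ² = 5/1 = 5.
μ̂ = (1·11 + 5·13.58) / (1 + 5) = 78.9/6 = 13.150.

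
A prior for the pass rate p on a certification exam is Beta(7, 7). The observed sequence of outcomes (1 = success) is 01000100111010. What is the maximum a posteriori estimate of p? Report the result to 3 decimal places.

p̂_MAP = 0.462

Prior: Beta(7, 7).
Data: 6 successes in 14 trials (from the sequence). The binomial likelihood contributes p^6(1−p)^8, so the posterior is Beta(7+6, 7+8) = Beta(13, 15).
For Beta(a, b) with a, b > 1 the mode is (a−1)/(a+b−2) = 12/26 ≈ 0.462.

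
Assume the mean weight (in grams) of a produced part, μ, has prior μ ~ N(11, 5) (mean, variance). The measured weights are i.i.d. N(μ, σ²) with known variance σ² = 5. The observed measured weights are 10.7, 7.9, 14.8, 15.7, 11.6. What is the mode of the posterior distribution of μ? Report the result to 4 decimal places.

μ̂_MAP = 11.9500

n = 5; x̄ = (10.7 + 7.9 + 14.8 + 15.7 + 11.6)/5 = 60.7/5 = 12.14.
For a Normal prior and Normal likelihood with known variance, the posterior is Normal; its mode equals its mean, the precision-weighted average.
Prior precision 1/σ₀² = 1/5 = 0.2; data precision n/σ² = 5/5 = 1.
μ̂ = (0.2·11 + 1·12.14) / (0.2 + 1) = 14.34/1.2 = 11.9500.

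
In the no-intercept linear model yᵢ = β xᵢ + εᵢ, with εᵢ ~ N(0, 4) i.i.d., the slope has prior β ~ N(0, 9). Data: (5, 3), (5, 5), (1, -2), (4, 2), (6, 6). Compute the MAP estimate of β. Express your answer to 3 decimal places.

β̂_MAP = 0.793

log p(β | y) = −Σ(yᵢ − βxᵢ)²/(2·4) − β²/(2·9) + const.
Setting the derivative to zero: Σxᵢ(yᵢ − βxᵢ)/4 − β/9 = 0, so β = Σxᵢyᵢ / (Σxᵢ² + σ²/τ²).
Σxᵢyᵢ = 5·3 + 5·5 + 1·(-2) + 4·2 + 6·6 = 82; Σxᵢ² = 103; σ²/τ² = 4/9.
β̂_MAP = 82 / (103 + 4/9) = 82/(931/9) = 738/931 ≈ 0.793.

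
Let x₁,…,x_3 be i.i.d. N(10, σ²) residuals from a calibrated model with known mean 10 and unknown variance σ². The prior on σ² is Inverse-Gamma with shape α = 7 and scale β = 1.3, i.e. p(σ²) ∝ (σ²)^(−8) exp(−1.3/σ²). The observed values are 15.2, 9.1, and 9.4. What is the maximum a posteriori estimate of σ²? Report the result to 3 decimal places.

Sum of squared deviations about the known mean: SS = (15.2−10)² + (9.1−10)² + (9.4−10)² = 28.21.
The Normal likelihood contributes (σ²)^(−n/2) exp(−SS/(2σ²)), so the posterior is Inverse-Gamma(α + n/2, β + SS/2) = Inverse-Gamma(8.5, 15.405).
The mode of Inverse-Gamma(a, b) is b/(a+1) = 15.405/9.5 ≈ 1.622.

σ̂²_MAP = 1.622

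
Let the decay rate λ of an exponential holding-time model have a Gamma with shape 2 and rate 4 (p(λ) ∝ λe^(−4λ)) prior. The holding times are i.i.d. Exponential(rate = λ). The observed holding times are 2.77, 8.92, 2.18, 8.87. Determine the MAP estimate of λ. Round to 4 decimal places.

λ̂_MAP = 0.1870

The Exponential(rate=λ) likelihood is ∝ λ^n e^(−λΣtᵢ). Here n = 4 and Σtᵢ = 2.77 + 8.92 + 2.18 + 8.87 = 22.74.
Posterior ∝ λe^(−4λ) · λ^4e^(−22.74λ) = λ^5e^(−26.74λ), i.e. Gamma(6, 26.74).
Mode = (a−1)/b = 5/26.74 ≈ 0.1870.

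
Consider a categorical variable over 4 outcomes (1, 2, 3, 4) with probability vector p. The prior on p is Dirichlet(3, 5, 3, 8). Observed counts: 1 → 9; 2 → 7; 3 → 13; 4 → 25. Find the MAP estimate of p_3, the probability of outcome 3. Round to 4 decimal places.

The posterior is Dirichlet(αᵢ + nᵢ) = Dirichlet(12, 12, 16, 33).
For a Dirichlet(a₁,…,a_K) with all aᵢ > 1, the mode has j-th component (aⱼ − 1)/(Σaᵢ − K).
Here Σaᵢ = 73 and K = 4, so p_3 = (16 − 1)/(73 − 4) = 15/69 ≈ 0.2174.

MAP estimate: 0.2174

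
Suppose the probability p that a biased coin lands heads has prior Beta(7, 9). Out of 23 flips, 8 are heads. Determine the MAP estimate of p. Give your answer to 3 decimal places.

p̂_MAP = 0.378

Prior: Beta(7, 9).
Data: 8 successes in 23 trials. The binomial likelihood contributes p^8(1−p)^15, so the posterior is Beta(7+8, 9+15) = Beta(15, 24).
For Beta(a, b) with a, b > 1 the mode is (a−1)/(a+b−2) = 14/37 ≈ 0.378.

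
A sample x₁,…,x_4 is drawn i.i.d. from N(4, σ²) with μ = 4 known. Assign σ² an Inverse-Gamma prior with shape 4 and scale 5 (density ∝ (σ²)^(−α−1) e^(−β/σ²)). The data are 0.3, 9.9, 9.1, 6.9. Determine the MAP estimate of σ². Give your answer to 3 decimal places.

Sum of squared deviations about the known mean: SS = (0.3−4)² + (9.9−4)² + (9.1−4)² + (6.9−4)² = 82.92.
The Normal likelihood contributes (σ²)^(−n/2) exp(−SS/(2σ²)), so the posterior is Inverse-Gamma(α + n/2, β + SS/2) = Inverse-Gamma(6, 46.46).
The mode of Inverse-Gamma(a, b) is b/(a+1) = 46.46/7 ≈ 6.637.

σ̂²_MAP = 6.637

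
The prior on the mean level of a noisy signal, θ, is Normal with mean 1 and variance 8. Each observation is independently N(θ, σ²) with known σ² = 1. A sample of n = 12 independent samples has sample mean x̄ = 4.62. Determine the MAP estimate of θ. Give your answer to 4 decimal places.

n = 12, x̄ = 4.62.
For a Normal prior and Normal likelihood with known variance, the posterior is Normal; its mode equals its mean, the precision-weighted average.
Prior precision 1/σ₀² = 1/8 = 0.125; data precision n/σ² = 12/1 = 12.
θ̂ = (0.125·1 + 12·4.62) / (0.125 + 12) = 55.565/12.125 = 11113/2425 ≈ 4.5827.

θ̂_MAP = 4.5827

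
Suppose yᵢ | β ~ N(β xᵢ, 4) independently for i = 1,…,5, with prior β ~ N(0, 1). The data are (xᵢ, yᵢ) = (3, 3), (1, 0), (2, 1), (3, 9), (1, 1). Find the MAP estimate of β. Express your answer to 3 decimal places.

β̂_MAP = 1.393

log p(β | y) = −Σ(yᵢ − βxᵢ)²/(2·4) − β²/(2·1) + const.
Setting the derivative to zero: Σxᵢ(yᵢ − βxᵢ)/4 − β/1 = 0, so β = Σxᵢyᵢ / (Σxᵢ² + σ²/τ²).
Σxᵢyᵢ = 3·3 + 1·0 + 2·1 + 3·9 + 1·1 = 39; Σxᵢ² = 24; σ²/τ² = 4.
β̂_MAP = 39 / (24 + 4) = 39/28 ≈ 1.393.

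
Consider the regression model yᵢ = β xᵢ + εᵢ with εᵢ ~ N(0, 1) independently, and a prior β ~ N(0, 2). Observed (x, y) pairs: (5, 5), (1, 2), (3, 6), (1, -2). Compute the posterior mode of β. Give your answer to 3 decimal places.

β̂_MAP = 1.178

log p(β | y) = −Σ(yᵢ − βxᵢ)²/(2·1) − β²/(2·2) + const.
Setting the derivative to zero: Σxᵢ(yᵢ − βxᵢ)/1 − β/2 = 0, so β = Σxᵢyᵢ / (Σxᵢ² + σ²/τ²).
Σxᵢyᵢ = 5·5 + 1·2 + 3·6 + 1·(-2) = 43; Σxᵢ² = 36; σ²/τ² = 0.5.
β̂_MAP = 43 / (36 + 0.5) = 43/36.5 ≈ 1.178.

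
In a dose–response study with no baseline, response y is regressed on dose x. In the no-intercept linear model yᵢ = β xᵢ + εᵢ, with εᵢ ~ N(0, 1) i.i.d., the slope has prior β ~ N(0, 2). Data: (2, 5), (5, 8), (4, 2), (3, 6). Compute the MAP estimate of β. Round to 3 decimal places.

β̂_MAP = 1.394

log p(β | y) = −Σ(yᵢ − βxᵢ)²/(2·1) − β²/(2·2) + const.
Setting the derivative to zero: Σxᵢ(yᵢ − βxᵢ)/1 − β/2 = 0, so β = Σxᵢyᵢ / (Σxᵢ² + σ²/τ²).
Σxᵢyᵢ = 2·5 + 5·8 + 4·2 + 3·6 = 76; Σxᵢ² = 54; σ²/τ² = 0.5.
β̂_MAP = 76 / (54 + 0.5) = 76/54.5 ≈ 1.394.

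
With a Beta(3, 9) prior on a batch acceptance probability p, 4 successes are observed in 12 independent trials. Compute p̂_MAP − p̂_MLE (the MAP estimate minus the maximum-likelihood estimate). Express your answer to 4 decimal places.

MAP − MLE = -0.0606

Posterior is Beta(7, 17); MAP = (7−1)/(24−2) = 6/22 ≈ 0.27273.
MLE ignores the prior: p̂_MLE = k/n = 4/12 ≈ 0.33333.
Difference = 6/22 − 4/12 = -2/33 ≈ -0.0606.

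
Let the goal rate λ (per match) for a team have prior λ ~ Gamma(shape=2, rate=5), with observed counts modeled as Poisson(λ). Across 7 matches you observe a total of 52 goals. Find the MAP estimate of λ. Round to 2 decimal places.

λ̂_MAP = 4.42

Σxᵢ = 52, n = 7.
Posterior ∝ λe^(−5λ) · λ^52e^(−7λ) = λ^53e^(−12λ), i.e. Gamma(shape=54, rate=12).
The mode of a Gamma(a, b) with a ≥ 1 (shape–rate) is (a−1)/b = 53/12 ≈ 4.42.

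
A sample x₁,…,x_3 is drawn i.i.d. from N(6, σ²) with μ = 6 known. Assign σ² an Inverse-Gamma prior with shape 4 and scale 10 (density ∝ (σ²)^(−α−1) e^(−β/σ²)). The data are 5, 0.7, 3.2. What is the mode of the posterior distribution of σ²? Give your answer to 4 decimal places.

Sum of squared deviations about the known mean: SS = (5−6)² + (0.7−6)² + (3.2−6)² = 36.93.
The Normal likelihood contributes (σ²)^(−n/2) exp(−SS/(2σ²)), so the posterior is Inverse-Gamma(α + n/2, β + SS/2) = Inverse-Gamma(5.5, 28.465).
The mode of Inverse-Gamma(a, b) is b/(a+1) = 28.465/6.5 ≈ 4.3792.

σ̂²_MAP = 4.3792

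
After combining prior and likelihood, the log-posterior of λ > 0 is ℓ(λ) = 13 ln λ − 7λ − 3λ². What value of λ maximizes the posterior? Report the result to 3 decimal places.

λ̂_MAP = 1.000

ℓ'(λ) = 13/λ − 7 − 6λ. Setting this to zero and multiplying by λ: 6λ² + 7λ − 13 = 0.
λ = (−7 + √(7² + 4·6·13)) / (2·6) = (−7 + √361) / 12 = (−7 + 19)/12 = 1.
ℓ''(λ) = −13/λ² − 6 < 0, confirming a maximum.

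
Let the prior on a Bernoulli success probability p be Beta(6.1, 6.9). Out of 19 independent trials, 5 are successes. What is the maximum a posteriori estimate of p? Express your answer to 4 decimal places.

p̂_MAP = 0.3367

Prior: Beta(6.1, 6.9).
Data: 5 successes in 19 trials. The binomial likelihood contributes p^5(1−p)^14, so the posterior is Beta(6.1+5, 6.9+14) = Beta(11.1, 20.9).
For Beta(a, b) with a, b > 1 the mode is (a−1)/(a+b−2) = 10.1/30 ≈ 0.3367.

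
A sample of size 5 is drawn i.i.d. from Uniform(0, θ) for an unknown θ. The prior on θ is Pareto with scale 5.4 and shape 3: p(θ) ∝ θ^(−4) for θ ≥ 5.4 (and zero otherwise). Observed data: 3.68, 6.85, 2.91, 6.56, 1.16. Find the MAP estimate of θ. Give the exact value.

θ̂_MAP = 6.85

The Uniform(0, θ) likelihood is θ^(−n) for θ ≥ max(xᵢ), zero otherwise. Here max(xᵢ) = 6.85.
Posterior ∝ θ^(−4) · θ^(−5) = θ^(−9) on θ ≥ max(5.4, 6.85) = 6.85.
This density is strictly decreasing in θ, so the posterior mode lies at the lower boundary of the support.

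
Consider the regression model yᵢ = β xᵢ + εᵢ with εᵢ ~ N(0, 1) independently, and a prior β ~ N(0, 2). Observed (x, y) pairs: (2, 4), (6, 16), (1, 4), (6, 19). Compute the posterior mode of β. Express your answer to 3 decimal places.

log p(β | y) = −Σ(yᵢ − βxᵢ)²/(2·1) − β²/(2·2) + const.
Setting the derivative to zero: Σxᵢ(yᵢ − βxᵢ)/1 − β/2 = 0, so β = Σxᵢyᵢ / (Σxᵢ² + σ²/τ²).
Σxᵢyᵢ = 2·4 + 6·16 + 1·4 + 6·19 = 222; Σxᵢ² = 77; σ²/τ² = 0.5.
β̂_MAP = 222 / (77 + 0.5) = 222/77.5 ≈ 2.865.

β̂_MAP = 2.865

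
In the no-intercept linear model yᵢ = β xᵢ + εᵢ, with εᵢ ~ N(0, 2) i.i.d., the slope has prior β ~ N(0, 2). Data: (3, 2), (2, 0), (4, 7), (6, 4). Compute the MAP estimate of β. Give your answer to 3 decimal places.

β̂_MAP = 0.879

log p(β | y) = −Σ(yᵢ − βxᵢ)²/(2·2) − β²/(2·2) + const.
Setting the derivative to zero: Σxᵢ(yᵢ − βxᵢ)/2 − β/2 = 0, so β = Σxᵢyᵢ / (Σxᵢ² + σ²/τ²).
Σxᵢyᵢ = 3·2 + 2·0 + 4·7 + 6·4 = 58; Σxᵢ² = 65; σ²/τ² = 1.
β̂_MAP = 58 / (65 + 1) = 58/66 ≈ 0.879.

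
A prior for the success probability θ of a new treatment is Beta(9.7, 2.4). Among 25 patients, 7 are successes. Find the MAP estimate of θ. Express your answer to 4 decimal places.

θ̂_MAP = 0.4473

Prior: Beta(9.7, 2.4).
Data: 7 successes in 25 trials. The binomial likelihood contributes θ^7(1−θ)^18, so the posterior is Beta(9.7+7, 2.4+18) = Beta(16.7, 20.4).
For Beta(a, b) with a, b > 1 the mode is (a−1)/(a+b−2) = 15.7/35.1 ≈ 0.4473.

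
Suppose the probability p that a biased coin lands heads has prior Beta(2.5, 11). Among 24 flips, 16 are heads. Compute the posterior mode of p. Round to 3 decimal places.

Prior: Beta(2.5, 11).
Data: 16 successes in 24 trials. The binomial likelihood contributes p^16(1−p)^8, so the posterior is Beta(2.5+16, 11+8) = Beta(18.5, 19).
For Beta(a, b) with a, b > 1 the mode is (a−1)/(a+b−2) = 17.5/35.5 ≈ 0.493.

p̂_MAP = 0.493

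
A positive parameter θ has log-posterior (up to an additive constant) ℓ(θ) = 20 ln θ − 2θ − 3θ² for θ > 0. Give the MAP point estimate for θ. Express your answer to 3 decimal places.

θ̂_MAP = 1.667

ℓ'(θ) = 20/θ − 2 − 6θ. Setting this to zero and multiplying by θ: 6θ² + 2θ − 20 = 0.
θ = (−2 + √(2² + 4·6·20)) / (2·6) = (−2 + √484) / 12 = (−2 + 22)/12 = 5/3.
ℓ''(θ) = −20/θ² − 6 < 0, confirming a maximum.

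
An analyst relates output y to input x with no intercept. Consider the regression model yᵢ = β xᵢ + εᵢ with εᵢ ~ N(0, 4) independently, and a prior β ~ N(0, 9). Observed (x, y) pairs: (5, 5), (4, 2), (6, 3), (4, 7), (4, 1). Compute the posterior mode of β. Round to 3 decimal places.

β̂_MAP = 0.758

log p(β | y) = −Σ(yᵢ − βxᵢ)²/(2·4) − β²/(2·9) + const.
Setting the derivative to zero: Σxᵢ(yᵢ − βxᵢ)/4 − β/9 = 0, so β = Σxᵢyᵢ / (Σxᵢ² + σ²/τ²).
Σxᵢyᵢ = 5·5 + 4·2 + 6·3 + 4·7 + 4·1 = 83; Σxᵢ² = 109; σ²/τ² = 4/9.
β̂_MAP = 83 / (109 + 4/9) = 83/(985/9) = 747/985 ≈ 0.758.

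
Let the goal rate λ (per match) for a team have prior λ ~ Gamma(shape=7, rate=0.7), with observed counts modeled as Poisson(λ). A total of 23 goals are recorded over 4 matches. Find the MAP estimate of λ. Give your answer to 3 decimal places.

λ̂_MAP = 6.170

Σxᵢ = 23, n = 4.
Posterior ∝ λ^6e^(−0.7λ) · λ^23e^(−4λ) = λ^29e^(−4.7λ), i.e. Gamma(shape=30, rate=4.7).
The mode of a Gamma(a, b) with a ≥ 1 (shape–rate) is (a−1)/b = 29/4.7 ≈ 6.170.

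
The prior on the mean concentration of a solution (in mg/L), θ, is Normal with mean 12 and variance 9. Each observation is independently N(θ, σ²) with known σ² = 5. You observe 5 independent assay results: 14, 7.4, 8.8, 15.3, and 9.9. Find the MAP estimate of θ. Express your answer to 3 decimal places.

θ̂_MAP = 11.172

n = 5; x̄ = (14 + 7.4 + 8.8 + 15.3 + 9.9)/5 = 55.4/5 = 11.08.
For a Normal prior and Normal likelihood with known variance, the posterior is Normal; its mode equals its mean, the precision-weighted average.
Prior precision 1/σ₀² = 1/9; data precision n/σ² = 5/5 = 1.
θ̂ = ((1/9)·12 + 1·11.08) / (1/9 + 1) = (931/75)/(10/9) = 11.172.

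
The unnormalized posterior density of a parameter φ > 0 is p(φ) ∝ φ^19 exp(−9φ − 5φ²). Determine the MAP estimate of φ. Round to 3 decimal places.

ℓ'(φ) = 19/φ − 9 − 10φ. Setting this to zero and multiplying by φ: 10φ² + 9φ − 19 = 0.
φ = (−9 + √(9² + 4·10·19)) / (2·10) = (−9 + √841) / 20 = (−9 + 29)/20 = 1.
ℓ''(φ) = −19/φ² − 10 < 0, confirming a maximum.

φ̂_MAP = 1.000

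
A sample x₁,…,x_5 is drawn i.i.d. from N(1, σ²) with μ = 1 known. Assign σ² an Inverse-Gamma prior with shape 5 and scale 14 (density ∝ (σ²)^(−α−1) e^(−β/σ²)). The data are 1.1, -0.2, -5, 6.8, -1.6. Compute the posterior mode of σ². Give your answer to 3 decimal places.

Sum of squared deviations about the known mean: SS = (1.1−1)² + (-0.2−1)² + (-5−1)² + (6.8−1)² + (-1.6−1)² = 77.85.
The Normal likelihood contributes (σ²)^(−n/2) exp(−SS/(2σ²)), so the posterior is Inverse-Gamma(α + n/2, β + SS/2) = Inverse-Gamma(7.5, 52.925).
The mode of Inverse-Gamma(a, b) is b/(a+1) = 52.925/8.5 ≈ 6.226.

σ̂²_MAP = 6.226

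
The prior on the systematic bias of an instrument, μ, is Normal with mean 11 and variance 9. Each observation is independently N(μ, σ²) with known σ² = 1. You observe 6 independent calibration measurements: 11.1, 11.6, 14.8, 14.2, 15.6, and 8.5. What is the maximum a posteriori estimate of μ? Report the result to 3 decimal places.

n = 6; x̄ = (11.1 + 11.6 + 14.8 + 14.2 + 15.6 + 8.5)/6 = 75.8/6 = 379/30 ≈ 12.6333.
For a Normal prior and Normal likelihood with known variance, the posterior is Normal; its mode equals its mean, the precision-weighted average.
Prior precision 1/σ₀² = 1/9; data precision n/σ² = 6/1 = 6.
μ̂ = ((1/9)·11 + 6·(379/30)) / (1/9 + 6) = (3466/45)/(55/9) = 3466/275 ≈ 12.604.

μ̂_MAP = 12.604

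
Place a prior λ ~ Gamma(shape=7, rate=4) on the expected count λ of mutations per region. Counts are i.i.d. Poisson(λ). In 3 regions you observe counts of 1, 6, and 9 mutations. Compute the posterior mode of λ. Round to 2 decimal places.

Σxᵢ = 1+6+9 = 16, with n = 3.
Posterior ∝ λ^6e^(−4λ) · λ^16e^(−3λ) = λ^22e^(−7λ), i.e. Gamma(shape=23, rate=7).
The mode of a Gamma(a, b) with a ≥ 1 (shape–rate) is (a−1)/b = 22/7 ≈ 3.14.

λ̂_MAP = 3.14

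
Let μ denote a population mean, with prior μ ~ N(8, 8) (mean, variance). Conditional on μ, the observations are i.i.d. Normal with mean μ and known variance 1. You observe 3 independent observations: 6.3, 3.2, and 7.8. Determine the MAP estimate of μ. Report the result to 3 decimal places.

n = 3; x̄ = (6.3 + 3.2 + 7.8)/3 = 17.3/3 = 173/30 ≈ 5.7667.
For a Normal prior and Normal likelihood with known variance, the posterior is Normal; its mode equals its mean, the precision-weighted average.
Prior precision 1/σ₀² = 1/8 = 0.125; data precision n/σ² = 3/1 = 3.
μ̂ = (0.125·8 + 3·(173/30)) / (0.125 + 3) = 18.3/3.125 = 5.856.

μ̂_MAP = 5.856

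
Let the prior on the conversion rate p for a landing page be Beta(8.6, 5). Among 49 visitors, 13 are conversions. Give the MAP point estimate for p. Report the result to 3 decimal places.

p̂_MAP = 0.340

Prior: Beta(8.6, 5).
Data: 13 successes in 49 trials. The binomial likelihood contributes p^13(1−p)^36, so the posterior is Beta(8.6+13, 5+36) = Beta(21.6, 41).
For Beta(a, b) with a, b > 1 the mode is (a−1)/(a+b−2) = 20.6/60.6 ≈ 0.340.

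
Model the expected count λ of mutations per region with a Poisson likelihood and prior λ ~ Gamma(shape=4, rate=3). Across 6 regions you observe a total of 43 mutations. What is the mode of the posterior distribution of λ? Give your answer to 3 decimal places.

λ̂_MAP = 5.111

Σxᵢ = 43, n = 6.
Posterior ∝ λ^3e^(−3λ) · λ^43e^(−6λ) = λ^46e^(−9λ), i.e. Gamma(shape=47, rate=9).
The mode of a Gamma(a, b) with a ≥ 1 (shape–rate) is (a−1)/b = 46/9 ≈ 5.111.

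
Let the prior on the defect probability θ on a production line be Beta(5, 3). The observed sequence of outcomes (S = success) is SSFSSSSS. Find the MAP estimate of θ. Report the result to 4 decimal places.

θ̂_MAP = 0.7857

Prior: Beta(5, 3).
Data: 7 successes in 8 trials (from the sequence). The binomial likelihood contributes θ^7(1−θ)^1, so the posterior is Beta(5+7, 3+1) = Beta(12, 4).
For Beta(a, b) with a, b > 1 the mode is (a−1)/(a+b−2) = 11/14 ≈ 0.7857.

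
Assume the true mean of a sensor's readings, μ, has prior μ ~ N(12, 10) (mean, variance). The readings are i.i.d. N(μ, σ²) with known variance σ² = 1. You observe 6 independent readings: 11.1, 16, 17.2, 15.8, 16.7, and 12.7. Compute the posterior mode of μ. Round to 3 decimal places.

n = 6; x̄ = (11.1 + 16 + 17.2 + 15.8 + 16.7 + 12.7)/6 = 89.5/6 = 179/12 ≈ 14.9167.
For a Normal prior and Normal likelihood with known variance, the posterior is Normal; its mode equals its mean, the precision-weighted average.
Prior precision 1/σ₀² = 1/10 = 0.1; data precision n/σ² = 6/1 = 6.
μ̂ = (0.1·12 + 6·(179/12)) / (0.1 + 6) = 90.7/6.1 = 907/61 ≈ 14.869.

μ̂_MAP = 14.869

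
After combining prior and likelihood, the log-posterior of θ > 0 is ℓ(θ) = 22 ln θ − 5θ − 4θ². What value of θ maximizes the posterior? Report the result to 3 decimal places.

ℓ'(θ) = 22/θ − 5 − 8θ. Setting this to zero and multiplying by θ: 8θ² + 5θ − 22 = 0.
θ = (−5 + √(5² + 4·8·22)) / (2·8) = (−5 + √729) / 16 = (−5 + 27)/16 = 11/8.
ℓ''(θ) = −22/θ² − 8 < 0, confirming a maximum.

θ̂_MAP = 1.375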